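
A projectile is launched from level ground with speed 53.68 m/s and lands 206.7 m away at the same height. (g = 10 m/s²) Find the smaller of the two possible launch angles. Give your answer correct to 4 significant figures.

22.92°

Level-ground range: R = v₀² sin(2θ)/g ⇒ sin 2θ = R g / v₀² = 206.7×10/53.68² = 0.7173.
2θ = arcsin(0.7173) = 45.832° or 180° − 45.832° = 134.168°.
So θ = 22.92° or θ = 67.08°.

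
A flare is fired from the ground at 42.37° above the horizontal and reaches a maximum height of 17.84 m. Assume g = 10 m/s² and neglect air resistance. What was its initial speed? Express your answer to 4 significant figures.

28.03 m/s

At maximum height v_y = 0, so (v₀ sin θ)² = 2 g H.
v₀ sin 42.37° = √(2 × 10 × 17.84) = 18.889 m/s.
v₀ = 18.889 / sin 42.37° = 18.889 / 0.6739 = 28.03 m/s.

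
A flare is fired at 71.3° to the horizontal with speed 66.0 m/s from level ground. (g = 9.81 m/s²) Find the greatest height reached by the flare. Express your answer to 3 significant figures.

199 m

Vertical component of launch velocity: v_y = 66.0 sin 71.3° = 62.52 m/s.
At the highest point the vertical velocity is zero, so v_y² = 2 g h_max.
h_max = (62.52)² / (2 × 9.81) = 3909 / 19.62 = 199 m.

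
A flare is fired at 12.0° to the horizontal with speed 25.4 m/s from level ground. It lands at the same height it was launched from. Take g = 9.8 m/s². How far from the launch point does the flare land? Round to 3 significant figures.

26.8 m

For level ground, R = v₀² sin(2θ) / g.
sin(2 × 12.0°) = sin 24.00° = 0.4067.
R = (25.4)² × 0.4067 / 9.8 = 26.8 m.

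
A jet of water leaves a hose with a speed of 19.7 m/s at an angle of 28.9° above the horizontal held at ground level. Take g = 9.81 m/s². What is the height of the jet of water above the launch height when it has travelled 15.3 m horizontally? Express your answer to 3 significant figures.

4.59 m

v_x = 19.7 cos 28.9° = 17.25 m/s, v_y0 = 19.7 sin 28.9° = 9.521 m/s.
Time to reach x = 15.3 m: t = x / v_x = 15.3 / 17.25 = 0.8870 s.
y = v_y0 t − ½ g t² = 9.521×0.8870 − 4.905×0.8870² = 4.59 m.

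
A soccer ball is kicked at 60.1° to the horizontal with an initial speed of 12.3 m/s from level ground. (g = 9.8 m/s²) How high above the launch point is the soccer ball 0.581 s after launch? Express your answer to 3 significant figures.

4.54 m

v_y0 = 12.3 sin 60.1° = 10.66 m/s.
y(t) = v_y0 t − ½ g t² = 10.66×0.581 − 4.900×0.581² = 4.54 m.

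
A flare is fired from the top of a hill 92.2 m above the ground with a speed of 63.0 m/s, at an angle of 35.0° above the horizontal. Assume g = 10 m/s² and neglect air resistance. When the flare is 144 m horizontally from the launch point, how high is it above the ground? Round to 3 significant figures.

v_x = 63.0 cos 35.0° = 51.61 m/s, v_y0 = 63.0 sin 35.0° = 36.14 m/s.
Time to reach x = 144 m: t = x / v_x = 144 / 51.61 = 2.790 s.
y = 92.2 + v_y0 t − ½ g t² = 92.2 + 36.14×2.790 − 5.000×2.790² = 154 m.

154 m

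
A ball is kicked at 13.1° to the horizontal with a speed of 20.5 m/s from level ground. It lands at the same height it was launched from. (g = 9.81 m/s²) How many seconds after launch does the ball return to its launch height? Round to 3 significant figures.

Vertical component: v_y = 20.5 sin 13.1° = 4.646 m/s.
For a projectile landing at launch height, time of flight is t = 2 v_y / g = 2 × 4.646 / 9.81 = 0.947 s.

0.947 s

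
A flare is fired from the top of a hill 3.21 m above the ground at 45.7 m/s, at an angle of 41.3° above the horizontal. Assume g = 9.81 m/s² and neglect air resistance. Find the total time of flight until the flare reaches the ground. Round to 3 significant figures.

6.25 s

Vertical component: v_y = 45.7 sin 41.3° = 30.16 m/s.
Taking up as positive with launch at y = 3.21 m, landing at y = 0: 0 = 3.21 + 30.16 t − ½(9.81) t².
Solving 4.905 t² − 30.16 t − 3.21 = 0 gives t = [30.16 + √(30.16² + 4·4.905·3.21)] / 9.810 = 6.25 s.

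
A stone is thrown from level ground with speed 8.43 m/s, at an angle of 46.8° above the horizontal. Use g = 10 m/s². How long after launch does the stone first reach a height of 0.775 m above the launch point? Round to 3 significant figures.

0.143 s

v_y0 = 8.43 sin 46.8° = 6.145 m/s.
Set y = v_y0 t − ½ g t² = 0.775: 5.000 t² − 6.145 t + 0.775 = 0.
t = [6.145 ± √(37.76 − 15.50)] / 10 = (6.145 ± 4.718) / 10, giving t = 0.143 s or t = 1.09 s.
The stone is on the way up at the first time, so t = 0.143 s.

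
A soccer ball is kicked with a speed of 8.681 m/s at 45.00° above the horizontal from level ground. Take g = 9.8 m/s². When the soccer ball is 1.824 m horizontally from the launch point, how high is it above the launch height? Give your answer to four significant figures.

v_x = 8.681 cos 45.00° = 6.1384 m/s, v_y0 = 8.681 sin 45.00° = 6.1384 m/s.
Time to reach x = 1.824 m: t = x / v_x = 1.824 / 6.1384 = 0.29715 s.
y = v_y0 t − ½ g t² = 6.1384×0.29715 − 4.900×0.29715² = 1.391 m.

1.391 m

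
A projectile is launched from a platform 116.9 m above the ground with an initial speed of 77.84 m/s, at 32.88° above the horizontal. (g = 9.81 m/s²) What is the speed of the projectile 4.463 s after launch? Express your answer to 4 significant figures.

v_x = 77.84 cos 32.88° = 65.371 m/s (constant).
v_y(t) = 77.84 sin 32.88° − g t = 42.258 − 9.81 × 4.463 = -1.5240 m/s.
Speed = √(v_x² + v_y²) = √(4273.4 + 2.3226) = 65.39 m/s.

65.39 m/s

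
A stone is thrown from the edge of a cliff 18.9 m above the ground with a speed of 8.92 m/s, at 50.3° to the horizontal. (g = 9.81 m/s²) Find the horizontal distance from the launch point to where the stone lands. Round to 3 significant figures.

15.9 m

Components: v_x = 8.92 cos 50.3° = 5.698 m/s, v_y = 8.92 sin 50.3° = 6.863 m/s.
Vertical: 0 = 18.9 + 6.863 t − ½(9.81) t² ⇒ 4.905 t² − 6.863 t − 18.9 = 0.
t = [6.863 + √(47.10 + 370.8)] / 9.810 = 2.783 s.
Horizontal: R = v_x · t = 5.698 × 2.783 = 15.9 m.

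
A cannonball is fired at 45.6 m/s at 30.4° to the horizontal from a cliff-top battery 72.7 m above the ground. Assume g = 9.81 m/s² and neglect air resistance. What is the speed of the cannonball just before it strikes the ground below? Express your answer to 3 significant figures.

59.2 m/s

v_x = 45.6 cos 30.4° = 39.33 m/s is unchanged throughout.
For the vertical component, v_y² = v_y0² + 2 g h = (23.08)² + 2×9.81×72.7 = 1959, so |v_y| = 44.26 m/s.
Impact speed = √(v_x² + v_y²) = √(1547 + 1959) = 59.2 m/s.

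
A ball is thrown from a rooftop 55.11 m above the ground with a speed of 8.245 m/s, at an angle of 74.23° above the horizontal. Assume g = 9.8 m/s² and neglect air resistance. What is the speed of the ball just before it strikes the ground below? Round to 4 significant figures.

v_x = 8.245 cos 74.23° = 2.2408 m/s is unchanged throughout.
For the vertical component, v_y² = v_y0² + 2 g h = (7.9347)² + 2×9.8×55.11 = 1143.1, so |v_y| = 33.810 m/s.
Impact speed = √(v_x² + v_y²) = √(5.0212 + 1143.1) = 33.88 m/s.

33.88 m/s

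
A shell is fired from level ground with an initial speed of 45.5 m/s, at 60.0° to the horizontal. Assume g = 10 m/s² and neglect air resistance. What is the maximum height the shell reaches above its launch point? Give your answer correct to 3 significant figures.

Vertical component of launch velocity: v_y = 45.5 sin 60.0° = 39.40 m/s.
At the highest point the vertical velocity is zero, so v_y² = 2 g h_max.
h_max = (39.40)² / (2 × 10) = 1552 / 20.00 = 77.6 m.

77.6 m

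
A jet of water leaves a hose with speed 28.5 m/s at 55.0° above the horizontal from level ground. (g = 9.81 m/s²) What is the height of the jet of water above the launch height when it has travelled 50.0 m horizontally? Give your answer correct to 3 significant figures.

25.5 m

v_x = 28.5 cos 55.0° = 16.35 m/s, v_y0 = 28.5 sin 55.0° = 23.35 m/s.
Time to reach x = 50.0 m: t = x / v_x = 50.0 / 16.35 = 3.058 s.
y = v_y0 t − ½ g t² = 23.35×3.058 − 4.905×3.058² = 25.5 m.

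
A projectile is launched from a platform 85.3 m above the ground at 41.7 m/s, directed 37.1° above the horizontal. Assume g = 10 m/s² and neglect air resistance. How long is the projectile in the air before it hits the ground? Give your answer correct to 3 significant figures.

7.35 s

Vertical component: v_y = 41.7 sin 37.1° = 25.15 m/s.
Taking up as positive with launch at y = 85.3 m, landing at y = 0: 0 = 85.3 + 25.15 t − ½(10) t².
Solving 5.000 t² − 25.15 t − 85.3 = 0 gives t = [25.15 + √(25.15² + 4·5.000·85.3)] / 10.00 = 7.35 s.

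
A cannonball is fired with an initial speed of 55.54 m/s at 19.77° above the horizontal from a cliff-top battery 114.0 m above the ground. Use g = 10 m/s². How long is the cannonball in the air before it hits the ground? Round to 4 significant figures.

Vertical component: v_y = 55.54 sin 19.77° = 18.786 m/s.
Taking up as positive with launch at y = 114.0 m, landing at y = 0: 0 = 114.0 + 18.786 t − ½(10) t².
Solving 5.000 t² − 18.786 t − 114.0 = 0 gives t = [18.786 + √(18.786² + 4·5.000·114.0)] / 10.00 = 7.010 s.

7.010 s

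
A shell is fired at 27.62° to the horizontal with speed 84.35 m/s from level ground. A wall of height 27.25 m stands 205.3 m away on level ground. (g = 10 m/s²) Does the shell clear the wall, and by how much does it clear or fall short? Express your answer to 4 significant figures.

v_x = 84.35 cos 27.62° = 74.738 m/s; v_y0 = 84.35 sin 27.62° = 39.105 m/s.
Time to reach the wall: t = 205.3 / 74.738 = 2.7469 s.
Height at that point: y = 39.105×2.7469 − 5.000×2.7469² = 69.690 m.
That is 69.690 − 27.25 = 42.44 m above the top of the wall, so the shell clears it.

Yes — it clears the wall by 42.44 m.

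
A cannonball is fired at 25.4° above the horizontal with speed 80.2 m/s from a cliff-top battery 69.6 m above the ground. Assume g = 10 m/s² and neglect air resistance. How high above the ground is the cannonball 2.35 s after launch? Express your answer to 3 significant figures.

v_y0 = 80.2 sin 25.4° = 34.40 m/s.
y(t) = 69.6 + v_y0 t − ½ g t² = 69.6 + 34.40×2.35 − ½×10×2.35² = 123 m.

123 m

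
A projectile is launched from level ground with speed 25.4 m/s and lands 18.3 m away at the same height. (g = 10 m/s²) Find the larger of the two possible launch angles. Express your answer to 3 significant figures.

Level-ground range: R = v₀² sin(2θ)/g ⇒ sin 2θ = R g / v₀² = 18.3×10/25.4² = 0.2837.
2θ = arcsin(0.2837) = 16.48° or 180° − 16.48° = 163.52°.
So θ = 8.24° or θ = 81.8°.

81.8°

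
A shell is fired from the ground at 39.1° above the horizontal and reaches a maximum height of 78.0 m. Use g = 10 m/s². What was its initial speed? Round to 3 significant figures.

At maximum height v_y = 0, so (v₀ sin θ)² = 2 g H.
v₀ sin 39.1° = √(2 × 10 × 78.0) = 39.50 m/s.
v₀ = 39.50 / sin 39.1° = 39.50 / 0.6307 = 62.6 m/s.

62.6 m/s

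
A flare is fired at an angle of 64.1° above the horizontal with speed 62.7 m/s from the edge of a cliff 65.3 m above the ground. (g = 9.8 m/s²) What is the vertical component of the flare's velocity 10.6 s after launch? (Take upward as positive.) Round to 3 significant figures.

-47.5 m/s

Initial vertical component: v_y0 = 62.7 sin 64.1° = 56.40 m/s.
v_y(t) = v_y0 − g t = 56.40 − 9.8 × 10.6 = -47.5 m/s.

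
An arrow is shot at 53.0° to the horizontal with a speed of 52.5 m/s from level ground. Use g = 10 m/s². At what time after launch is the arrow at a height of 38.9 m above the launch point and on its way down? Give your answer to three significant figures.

v_y0 = 52.5 sin 53.0° = 41.93 m/s.
Set y = v_y0 t − ½ g t² = 38.9: 5.000 t² − 41.93 t + 38.9 = 0.
t = [41.93 ± √(1758 − 778.0)] / 10 = (41.93 ± 31.30) / 10, giving t = 1.06 s or t = 7.32 s.
On the way down corresponds to the larger root: t = 7.32 s.

7.32 s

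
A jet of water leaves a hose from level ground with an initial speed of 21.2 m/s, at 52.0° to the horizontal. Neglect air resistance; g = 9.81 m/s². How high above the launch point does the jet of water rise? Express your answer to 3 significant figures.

14.2 m

Vertical component of launch velocity: v_y = 21.2 sin 52.0° = 16.71 m/s.
At the highest point the vertical velocity is zero, so v_y² = 2 g h_max.
h_max = (16.71)² / (2 × 9.81) = 279.2 / 19.62 = 14.2 m.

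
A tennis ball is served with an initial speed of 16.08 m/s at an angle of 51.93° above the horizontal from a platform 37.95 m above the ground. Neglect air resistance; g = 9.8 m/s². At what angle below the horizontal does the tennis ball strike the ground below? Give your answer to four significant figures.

71.75°

v_x = 16.08 cos 51.93° = 9.9153 m/s.
At impact |v_y| = √(v_y0² + 2 g h) = √(12.659² + 2×9.8×37.95) = 30.068 m/s.
Angle below horizontal = arctan(|v_y| / v_x) = arctan(30.068 / 9.9153) = 71.75°.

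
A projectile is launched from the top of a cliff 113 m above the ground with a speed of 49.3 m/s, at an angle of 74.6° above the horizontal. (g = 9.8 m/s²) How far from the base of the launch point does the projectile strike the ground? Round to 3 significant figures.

Components: v_x = 49.3 cos 74.6° = 13.09 m/s, v_y = 49.3 sin 74.6° = 47.53 m/s.
Vertical: 0 = 113 + 47.53 t − ½(9.8) t² ⇒ 4.900 t² − 47.53 t − 113 = 0.
t = [47.53 + √(2259 + 2215)] / 9.800 = 11.68 s.
Horizontal: R = v_x · t = 13.09 × 11.68 = 153 m.

153 m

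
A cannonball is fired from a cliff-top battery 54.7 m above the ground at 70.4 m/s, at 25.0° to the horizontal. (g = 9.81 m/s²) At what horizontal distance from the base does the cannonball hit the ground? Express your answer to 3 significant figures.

481 m

Components: v_x = 70.4 cos 25.0° = 63.80 m/s, v_y = 70.4 sin 25.0° = 29.75 m/s.
Vertical: 0 = 54.7 + 29.75 t − ½(9.81) t² ⇒ 4.905 t² − 29.75 t − 54.7 = 0.
t = [29.75 + √(885.1 + 1073)] / 9.810 = 7.543 s.
Horizontal: R = v_x · t = 63.80 × 7.543 = 481 m.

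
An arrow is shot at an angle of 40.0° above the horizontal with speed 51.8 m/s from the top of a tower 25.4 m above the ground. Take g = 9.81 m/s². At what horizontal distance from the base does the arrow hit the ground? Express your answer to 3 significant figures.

Components: v_x = 51.8 cos 40.0° = 39.68 m/s, v_y = 51.8 sin 40.0° = 33.30 m/s.
Vertical: 0 = 25.4 + 33.30 t − ½(9.81) t² ⇒ 4.905 t² − 33.30 t − 25.4 = 0.
t = [33.30 + √(1109 + 498.3)] / 9.810 = 7.481 s.
Horizontal: R = v_x · t = 39.68 × 7.481 = 297 m.

297 m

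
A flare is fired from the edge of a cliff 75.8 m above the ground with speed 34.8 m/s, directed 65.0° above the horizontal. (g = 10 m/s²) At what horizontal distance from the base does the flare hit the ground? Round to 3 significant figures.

Components: v_x = 34.8 cos 65.0° = 14.71 m/s, v_y = 34.8 sin 65.0° = 31.54 m/s.
Vertical: 0 = 75.8 + 31.54 t − ½(10) t² ⇒ 5.000 t² − 31.54 t − 75.8 = 0.
t = [31.54 + √(994.8 + 1516)] / 10.00 = 8.165 s.
Horizontal: R = v_x · t = 14.71 × 8.165 = 120 m.

120 m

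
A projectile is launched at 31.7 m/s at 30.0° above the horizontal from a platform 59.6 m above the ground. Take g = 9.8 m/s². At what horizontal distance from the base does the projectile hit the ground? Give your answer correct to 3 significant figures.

Components: v_x = 31.7 cos 30.0° = 27.45 m/s, v_y = 31.7 sin 30.0° = 15.85 m/s.
Vertical: 0 = 59.6 + 15.85 t − ½(9.8) t² ⇒ 4.900 t² − 15.85 t − 59.6 = 0.
t = [15.85 + √(251.2 + 1168)] / 9.800 = 5.461 s.
Horizontal: R = v_x · t = 27.45 × 5.461 = 150 m.

150 m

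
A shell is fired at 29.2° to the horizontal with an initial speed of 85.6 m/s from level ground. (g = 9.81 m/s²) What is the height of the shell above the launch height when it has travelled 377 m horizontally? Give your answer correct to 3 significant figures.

v_x = 85.6 cos 29.2° = 74.72 m/s, v_y0 = 85.6 sin 29.2° = 41.76 m/s.
Time to reach x = 377 m: t = x / v_x = 377 / 74.72 = 5.046 s.
y = v_y0 t − ½ g t² = 41.76×5.046 − 4.905×5.046² = 85.8 m.

85.8 m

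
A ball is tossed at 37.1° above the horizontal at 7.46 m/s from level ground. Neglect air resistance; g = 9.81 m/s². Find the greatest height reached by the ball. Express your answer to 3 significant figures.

1.03 m

Vertical component of launch velocity: v_y = 7.46 sin 37.1° = 4.500 m/s.
At the highest point the vertical velocity is zero, so v_y² = 2 g h_max.
h_max = (4.500)² / (2 × 9.81) = 20.25 / 19.62 = 1.03 m.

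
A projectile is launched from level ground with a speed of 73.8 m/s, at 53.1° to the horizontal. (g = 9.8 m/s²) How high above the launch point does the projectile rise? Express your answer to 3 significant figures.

178 m

Vertical component of launch velocity: v_y = 73.8 sin 53.1° = 59.02 m/s.
At the highest point the vertical velocity is zero, so v_y² = 2 g h_max.
h_max = (59.02)² / (2 × 9.8) = 3483 / 19.60 = 178 m.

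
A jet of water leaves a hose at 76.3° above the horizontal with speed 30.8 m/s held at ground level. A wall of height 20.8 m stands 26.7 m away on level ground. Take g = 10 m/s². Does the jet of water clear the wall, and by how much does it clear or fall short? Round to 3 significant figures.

v_x = 30.8 cos 76.3° = 7.295 m/s; v_y0 = 30.8 sin 76.3° = 29.92 m/s.
Time to reach the wall: t = 26.7 / 7.295 = 3.660 s.
Height at that point: y = 29.92×3.660 − 5.000×3.660² = 42.53 m.
That is 42.53 − 20.8 = 21.7 m above the top of the wall, so the jet of water clears it.

Yes — it clears the wall by 21.7 m.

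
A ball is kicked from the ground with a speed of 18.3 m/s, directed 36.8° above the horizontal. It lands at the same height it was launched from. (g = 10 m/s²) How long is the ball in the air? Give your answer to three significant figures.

Vertical component: v_y = 18.3 sin 36.8° = 10.96 m/s.
For a projectile landing at launch height, time of flight is t = 2 v_y / g = 2 × 10.96 / 10 = 2.19 s.

2.19 s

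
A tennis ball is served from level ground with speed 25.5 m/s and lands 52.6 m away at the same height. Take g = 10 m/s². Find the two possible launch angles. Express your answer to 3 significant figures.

Level-ground range: R = v₀² sin(2θ)/g ⇒ sin 2θ = R g / v₀² = 52.6×10/25.5² = 0.8089.
2θ = arcsin(0.8089) = 53.99° or 180° − 53.99° = 126.01°.
So θ = 27.0° or θ = 63.0°.

27.0° and 63.0°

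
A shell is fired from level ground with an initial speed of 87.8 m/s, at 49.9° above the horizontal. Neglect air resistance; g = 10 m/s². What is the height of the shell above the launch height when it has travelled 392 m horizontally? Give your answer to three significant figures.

225 m

v_x = 87.8 cos 49.9° = 56.55 m/s, v_y0 = 87.8 sin 49.9° = 67.16 m/s.
Time to reach x = 392 m: t = x / v_x = 392 / 56.55 = 6.932 s.
y = v_y0 t − ½ g t² = 67.16×6.932 − 5.000×6.932² = 225 m.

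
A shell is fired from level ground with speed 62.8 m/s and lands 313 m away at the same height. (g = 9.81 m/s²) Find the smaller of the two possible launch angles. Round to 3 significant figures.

25.6°

Level-ground range: R = v₀² sin(2θ)/g ⇒ sin 2θ = R g / v₀² = 313×9.81/62.8² = 0.7786.
2θ = arcsin(0.7786) = 51.13° or 180° − 51.13° = 128.87°.
So θ = 25.6° or θ = 64.4°.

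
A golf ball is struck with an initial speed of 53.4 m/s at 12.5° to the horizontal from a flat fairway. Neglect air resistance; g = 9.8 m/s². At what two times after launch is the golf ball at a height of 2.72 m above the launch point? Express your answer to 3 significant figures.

0.265 s and 2.09 s

v_y0 = 53.4 sin 12.5° = 11.56 m/s.
Set y = v_y0 t − ½ g t² = 2.72: 4.900 t² − 11.56 t + 2.72 = 0.
t = [11.56 ± √(133.6 − 53.31)] / 9.8 = (11.56 ± 8.960) / 9.8, giving t = 0.265 s or t = 2.09 s.
So the golf ball is at 2.72 m at t = 0.265 s (rising) and t = 2.09 s (falling).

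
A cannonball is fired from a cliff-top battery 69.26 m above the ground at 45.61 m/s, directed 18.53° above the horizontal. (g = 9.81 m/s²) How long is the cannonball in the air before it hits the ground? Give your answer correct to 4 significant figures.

Vertical component: v_y = 45.61 sin 18.53° = 14.495 m/s.
Taking up as positive with launch at y = 69.26 m, landing at y = 0: 0 = 69.26 + 14.495 t − ½(9.81) t².
Solving 4.905 t² − 14.495 t − 69.26 = 0 gives t = [14.495 + √(14.495² + 4·4.905·69.26)] / 9.810 = 5.515 s.

5.515 s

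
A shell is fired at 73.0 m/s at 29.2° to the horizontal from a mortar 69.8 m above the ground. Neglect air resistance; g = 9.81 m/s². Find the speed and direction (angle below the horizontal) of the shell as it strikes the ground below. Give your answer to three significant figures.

81.8 m/s at 38.9° below the horizontal

v_x = 73.0 cos 29.2° = 63.72 m/s (constant).
|v_y| at impact = √((35.61)² + 2×9.81×69.8) = 51.36 m/s.
Speed = √(63.72² + 51.36²) = 81.8 m/s; angle = arctan(51.36/63.72) = 38.9° below horizontal.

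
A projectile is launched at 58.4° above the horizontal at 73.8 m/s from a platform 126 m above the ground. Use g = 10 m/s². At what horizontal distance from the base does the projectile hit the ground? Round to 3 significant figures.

554 m

Components: v_x = 73.8 cos 58.4° = 38.67 m/s, v_y = 73.8 sin 58.4° = 62.86 m/s.
Vertical: 0 = 126 + 62.86 t − ½(10) t² ⇒ 5.000 t² − 62.86 t − 126 = 0.
t = [62.86 + √(3951 + 2520)] / 10.00 = 14.33 s.
Horizontal: R = v_x · t = 38.67 × 14.33 = 554 m.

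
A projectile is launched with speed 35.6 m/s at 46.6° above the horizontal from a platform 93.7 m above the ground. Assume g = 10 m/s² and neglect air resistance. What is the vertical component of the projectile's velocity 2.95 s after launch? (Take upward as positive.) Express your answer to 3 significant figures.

-3.63 m/s

Initial vertical component: v_y0 = 35.6 sin 46.6° = 25.87 m/s.
v_y(t) = v_y0 − g t = 25.87 − 10 × 2.95 = -3.63 m/s.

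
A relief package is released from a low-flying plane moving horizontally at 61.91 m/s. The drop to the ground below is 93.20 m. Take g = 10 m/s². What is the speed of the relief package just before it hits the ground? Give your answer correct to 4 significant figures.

75.48 m/s

Fall time: t = √(2 × 93.20 / 10) = 4.3174 s.
At impact: v_x = 61.91 m/s (unchanged), v_y = g t = 10 × 4.3174 = 43.174 m/s.
Speed = √(v_x² + v_y²) = √(3832.8 + 1864.0) = 75.48 m/s.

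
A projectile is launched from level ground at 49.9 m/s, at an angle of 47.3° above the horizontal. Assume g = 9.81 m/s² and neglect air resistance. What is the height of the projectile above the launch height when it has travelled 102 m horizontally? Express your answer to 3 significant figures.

v_x = 49.9 cos 47.3° = 33.84 m/s, v_y0 = 49.9 sin 47.3° = 36.67 m/s.
Time to reach x = 102 m: t = x / v_x = 102 / 33.84 = 3.014 s.
y = v_y0 t − ½ g t² = 36.67×3.014 − 4.905×3.014² = 66.0 m.

66.0 m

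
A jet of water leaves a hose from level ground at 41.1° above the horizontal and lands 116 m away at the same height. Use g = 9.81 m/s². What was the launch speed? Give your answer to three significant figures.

On level ground, R = v₀² sin(2θ) / g, so v₀ = √(R g / sin 2θ).
sin(2 × 41.1°) = 0.9907.
v₀ = √(116 × 9.81 / 0.9907) = √1149 = 33.9 m/s.

33.9 m/s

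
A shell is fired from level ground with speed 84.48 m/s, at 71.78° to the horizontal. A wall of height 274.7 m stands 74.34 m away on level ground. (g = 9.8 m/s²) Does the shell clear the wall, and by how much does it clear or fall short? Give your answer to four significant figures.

No — it falls 87.67 m short of clearing the wall.

v_x = 84.48 cos 71.78° = 26.414 m/s; v_y0 = 84.48 sin 71.78° = 80.244 m/s.
Time to reach the wall: t = 74.34 / 26.414 = 2.8144 s.
Height at that point: y = 80.244×2.8144 − 4.900×2.8144² = 187.03 m.
That is 274.7 − 187.03 = 87.67 m below the top of the wall, so the shell does not clear it.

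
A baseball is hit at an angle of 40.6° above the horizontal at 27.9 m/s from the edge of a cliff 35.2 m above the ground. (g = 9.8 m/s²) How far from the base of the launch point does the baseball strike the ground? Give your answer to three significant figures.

Components: v_x = 27.9 cos 40.6° = 21.18 m/s, v_y = 27.9 sin 40.6° = 18.16 m/s.
Vertical: 0 = 35.2 + 18.16 t − ½(9.8) t² ⇒ 4.900 t² − 18.16 t − 35.2 = 0.
t = [18.16 + √(329.8 + 689.9)] / 9.800 = 5.112 s.
Horizontal: R = v_x · t = 21.18 × 5.112 = 108 m.

108 m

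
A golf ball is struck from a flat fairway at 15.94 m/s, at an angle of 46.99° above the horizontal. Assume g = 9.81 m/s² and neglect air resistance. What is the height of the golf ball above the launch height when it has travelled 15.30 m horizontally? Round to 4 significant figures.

6.689 m

v_x = 15.94 cos 46.99° = 10.873 m/s, v_y0 = 15.94 sin 46.99° = 11.656 m/s.
Time to reach x = 15.30 m: t = x / v_x = 15.30 / 10.873 = 1.4072 s.
y = v_y0 t − ½ g t² = 11.656×1.4072 − 4.905×1.4072² = 6.689 m.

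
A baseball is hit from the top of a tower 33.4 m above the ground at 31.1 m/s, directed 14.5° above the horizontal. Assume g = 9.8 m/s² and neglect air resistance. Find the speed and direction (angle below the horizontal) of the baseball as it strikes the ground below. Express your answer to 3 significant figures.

v_x = 31.1 cos 14.5° = 30.11 m/s (constant).
|v_y| at impact = √((7.787)² + 2×9.8×33.4) = 26.74 m/s.
Speed = √(30.11² + 26.74²) = 40.3 m/s; angle = arctan(26.74/30.11) = 41.6° below horizontal.

40.3 m/s at 41.6° below the horizontal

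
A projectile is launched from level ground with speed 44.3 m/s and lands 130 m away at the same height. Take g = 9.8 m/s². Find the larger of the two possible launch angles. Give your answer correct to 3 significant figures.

69.8°

Level-ground range: R = v₀² sin(2θ)/g ⇒ sin 2θ = R g / v₀² = 130×9.8/44.3² = 0.6492.
2θ = arcsin(0.6492) = 40.48° or 180° − 40.48° = 139.52°.
So θ = 20.2° or θ = 69.8°.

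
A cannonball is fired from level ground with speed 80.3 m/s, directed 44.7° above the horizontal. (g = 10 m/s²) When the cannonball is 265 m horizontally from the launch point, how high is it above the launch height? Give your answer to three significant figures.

154 m

v_x = 80.3 cos 44.7° = 57.08 m/s, v_y0 = 80.3 sin 44.7° = 56.48 m/s.
Time to reach x = 265 m: t = x / v_x = 265 / 57.08 = 4.643 s.
y = v_y0 t − ½ g t² = 56.48×4.643 − 5.000×4.643² = 154 m.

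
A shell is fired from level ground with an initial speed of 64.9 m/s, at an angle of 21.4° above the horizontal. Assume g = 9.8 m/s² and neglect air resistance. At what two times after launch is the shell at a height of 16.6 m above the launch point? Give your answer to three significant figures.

v_y0 = 64.9 sin 21.4° = 23.68 m/s.
Set y = v_y0 t − ½ g t² = 16.6: 4.900 t² − 23.68 t + 16.6 = 0.
t = [23.68 ± √(560.7 − 325.4)] / 9.8 = (23.68 ± 15.34) / 9.8, giving t = 0.851 s or t = 3.98 s.
So the shell is at 16.6 m at t = 0.851 s (rising) and t = 3.98 s (falling).

0.851 s and 3.98 s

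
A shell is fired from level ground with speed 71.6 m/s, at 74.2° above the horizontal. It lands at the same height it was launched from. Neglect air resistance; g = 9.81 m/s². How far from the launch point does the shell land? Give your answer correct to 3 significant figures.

Components: v_x = 71.6 cos 74.2° = 19.50 m/s, v_y = 71.6 sin 74.2° = 68.89 m/s.
Time of flight (same landing height): t = 2 v_y / g = 2 × 68.89 / 9.81 = 14.04 s.
Range: R = v_x · t = 19.50 × 14.04 = 274 m.

274 m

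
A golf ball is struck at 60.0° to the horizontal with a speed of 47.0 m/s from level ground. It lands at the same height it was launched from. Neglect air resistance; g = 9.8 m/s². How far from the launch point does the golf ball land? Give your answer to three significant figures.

Components: v_x = 47.0 cos 60.0° = 23.50 m/s, v_y = 47.0 sin 60.0° = 40.70 m/s.
Time of flight (same landing height): t = 2 v_y / g = 2 × 40.70 / 9.8 = 8.306 s.
Range: R = v_x · t = 23.50 × 8.306 = 195 m.

195 m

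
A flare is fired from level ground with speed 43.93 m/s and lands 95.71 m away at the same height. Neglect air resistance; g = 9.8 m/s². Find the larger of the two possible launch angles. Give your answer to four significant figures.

75.46°

Level-ground range: R = v₀² sin(2θ)/g ⇒ sin 2θ = R g / v₀² = 95.71×9.8/43.93² = 0.4860.
2θ = arcsin(0.4860) = 29.078° or 180° − 29.078° = 150.922°.
So θ = 14.54° or θ = 75.46°.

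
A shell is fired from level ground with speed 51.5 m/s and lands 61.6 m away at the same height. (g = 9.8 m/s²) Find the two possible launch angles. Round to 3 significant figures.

6.58° and 83.4°

Level-ground range: R = v₀² sin(2θ)/g ⇒ sin 2θ = R g / v₀² = 61.6×9.8/51.5² = 0.2276.
2θ = arcsin(0.2276) = 13.16° or 180° − 13.16° = 166.84°.
So θ = 6.58° or θ = 83.4°.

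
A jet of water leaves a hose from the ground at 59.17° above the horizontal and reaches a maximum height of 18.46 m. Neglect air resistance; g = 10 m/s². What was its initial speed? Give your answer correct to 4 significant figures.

At maximum height v_y = 0, so (v₀ sin θ)² = 2 g H.
v₀ sin 59.17° = √(2 × 10 × 18.46) = 19.215 m/s.
v₀ = 19.215 / sin 59.17° = 19.215 / 0.8587 = 22.38 m/s.

22.38 m/s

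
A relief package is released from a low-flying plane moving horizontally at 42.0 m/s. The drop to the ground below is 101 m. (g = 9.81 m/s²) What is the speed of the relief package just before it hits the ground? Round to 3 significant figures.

61.2 m/s

Fall time: t = √(2 × 101 / 9.81) = 4.538 s.
At impact: v_x = 42.0 m/s (unchanged), v_y = g t = 9.81 × 4.538 = 44.52 m/s.
Speed = √(v_x² + v_y²) = √(1764 + 1982) = 61.2 m/s.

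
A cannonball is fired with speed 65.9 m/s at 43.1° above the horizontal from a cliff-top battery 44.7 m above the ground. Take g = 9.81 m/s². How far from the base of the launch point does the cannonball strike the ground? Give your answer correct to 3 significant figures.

Components: v_x = 65.9 cos 43.1° = 48.12 m/s, v_y = 65.9 sin 43.1° = 45.03 m/s.
Vertical: 0 = 44.7 + 45.03 t − ½(9.81) t² ⇒ 4.905 t² − 45.03 t − 44.7 = 0.
t = [45.03 + √(2028 + 877.0)] / 9.810 = 10.08 s.
Horizontal: R = v_x · t = 48.12 × 10.08 = 485 m.

485 m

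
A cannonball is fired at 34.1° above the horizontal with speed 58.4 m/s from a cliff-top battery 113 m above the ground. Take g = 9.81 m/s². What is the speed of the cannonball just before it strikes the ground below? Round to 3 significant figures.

v_x = 58.4 cos 34.1° = 48.36 m/s is unchanged throughout.
For the vertical component, v_y² = v_y0² + 2 g h = (32.74)² + 2×9.81×113 = 3289, so |v_y| = 57.35 m/s.
Impact speed = √(v_x² + v_y²) = √(2339 + 3289) = 75.0 m/s.

75.0 m/s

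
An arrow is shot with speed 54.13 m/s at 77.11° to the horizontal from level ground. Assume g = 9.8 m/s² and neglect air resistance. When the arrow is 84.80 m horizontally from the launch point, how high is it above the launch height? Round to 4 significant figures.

128.9 m

v_x = 54.13 cos 77.11° = 12.075 m/s, v_y0 = 54.13 sin 77.11° = 52.766 m/s.
Time to reach x = 84.80 m: t = x / v_x = 84.80 / 12.075 = 7.0228 s.
y = v_y0 t − ½ g t² = 52.766×7.0228 − 4.900×7.0228² = 128.9 m.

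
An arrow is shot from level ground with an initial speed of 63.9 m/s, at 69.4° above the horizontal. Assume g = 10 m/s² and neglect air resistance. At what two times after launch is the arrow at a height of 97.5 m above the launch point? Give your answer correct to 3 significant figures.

1.95 s and 10.0 s

v_y0 = 63.9 sin 69.4° = 59.81 m/s.
Set y = v_y0 t − ½ g t² = 97.5: 5.000 t² − 59.81 t + 97.5 = 0.
t = [59.81 ± √(3577 − 1950)] / 10 = (59.81 ± 40.34) / 10, giving t = 1.95 s or t = 10.0 s.
So the arrow is at 97.5 m at t = 1.95 s (rising) and t = 10.0 s (falling).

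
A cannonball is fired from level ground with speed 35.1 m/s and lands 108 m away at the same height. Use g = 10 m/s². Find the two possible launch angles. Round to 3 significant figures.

30.6° and 59.4°

Level-ground range: R = v₀² sin(2θ)/g ⇒ sin 2θ = R g / v₀² = 108×10/35.1² = 0.8766.
2θ = arcsin(0.8766) = 61.23° or 180° − 61.23° = 118.77°.
So θ = 30.6° or θ = 59.4°.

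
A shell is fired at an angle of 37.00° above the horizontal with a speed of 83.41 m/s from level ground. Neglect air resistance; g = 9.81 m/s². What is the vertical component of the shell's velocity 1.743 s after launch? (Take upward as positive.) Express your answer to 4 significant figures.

Initial vertical component: v_y0 = 83.41 sin 37.00° = 50.197 m/s.
v_y(t) = v_y0 − g t = 50.197 − 9.81 × 1.743 = 33.10 m/s.

33.10 m/s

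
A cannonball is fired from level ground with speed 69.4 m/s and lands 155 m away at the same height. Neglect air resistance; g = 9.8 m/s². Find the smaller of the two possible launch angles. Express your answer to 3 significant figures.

9.19°

Level-ground range: R = v₀² sin(2θ)/g ⇒ sin 2θ = R g / v₀² = 155×9.8/69.4² = 0.3154.
2θ = arcsin(0.3154) = 18.38° or 180° − 18.38° = 161.62°.
So θ = 9.19° or θ = 80.8°.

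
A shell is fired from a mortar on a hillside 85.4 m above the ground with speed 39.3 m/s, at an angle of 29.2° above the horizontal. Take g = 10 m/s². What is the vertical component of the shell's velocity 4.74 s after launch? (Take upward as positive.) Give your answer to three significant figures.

-28.2 m/s

Initial vertical component: v_y0 = 39.3 sin 29.2° = 19.17 m/s.
v_y(t) = v_y0 − g t = 19.17 − 10 × 4.74 = -28.2 m/s.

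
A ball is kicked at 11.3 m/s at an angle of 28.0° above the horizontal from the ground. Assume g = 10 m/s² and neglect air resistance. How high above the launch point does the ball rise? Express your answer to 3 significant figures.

1.41 m

Vertical component of launch velocity: v_y = 11.3 sin 28.0° = 5.305 m/s.
At the highest point the vertical velocity is zero, so v_y² = 2 g h_max.
h_max = (5.305)² / (2 × 10) = 28.14 / 20.00 = 1.41 m.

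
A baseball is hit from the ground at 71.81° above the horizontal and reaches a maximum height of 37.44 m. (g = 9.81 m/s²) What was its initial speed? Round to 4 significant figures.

28.53 m/s

At maximum height v_y = 0, so (v₀ sin θ)² = 2 g H.
v₀ sin 71.81° = √(2 × 9.81 × 37.44) = 27.103 m/s.
v₀ = 27.103 / sin 71.81° = 27.103 / 0.9500 = 28.53 m/s.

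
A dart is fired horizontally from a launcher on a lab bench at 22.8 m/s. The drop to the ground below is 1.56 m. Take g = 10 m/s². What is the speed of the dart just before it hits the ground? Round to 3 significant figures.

23.5 m/s

Fall time: t = √(2 × 1.56 / 10) = 0.5586 s.
At impact: v_x = 22.8 m/s (unchanged), v_y = g t = 10 × 0.5586 = 5.586 m/s.
Speed = √(v_x² + v_y²) = √(519.8 + 31.20) = 23.5 m/s.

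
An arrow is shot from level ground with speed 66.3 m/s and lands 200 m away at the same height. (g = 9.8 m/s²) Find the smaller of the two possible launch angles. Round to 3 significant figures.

13.2°

Level-ground range: R = v₀² sin(2θ)/g ⇒ sin 2θ = R g / v₀² = 200×9.8/66.3² = 0.4459.
2θ = arcsin(0.4459) = 26.48° or 180° − 26.48° = 153.52°.
So θ = 13.2° or θ = 76.8°.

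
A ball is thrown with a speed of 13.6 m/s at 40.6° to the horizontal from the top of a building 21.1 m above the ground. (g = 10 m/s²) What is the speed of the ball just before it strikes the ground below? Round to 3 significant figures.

v_x = 13.6 cos 40.6° = 10.33 m/s is unchanged throughout.
For the vertical component, v_y² = v_y0² + 2 g h = (8.851)² + 2×10×21.1 = 500.3, so |v_y| = 22.37 m/s.
Impact speed = √(v_x² + v_y²) = √(106.7 + 500.3) = 24.6 m/s.

24.6 m/s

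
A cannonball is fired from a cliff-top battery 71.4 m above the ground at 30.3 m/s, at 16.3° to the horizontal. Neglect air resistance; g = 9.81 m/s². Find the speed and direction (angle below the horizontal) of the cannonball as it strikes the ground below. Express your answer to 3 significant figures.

v_x = 30.3 cos 16.3° = 29.08 m/s (constant).
|v_y| at impact = √((8.504)² + 2×9.81×71.4) = 38.38 m/s.
Speed = √(29.08² + 38.38²) = 48.2 m/s; angle = arctan(38.38/29.08) = 52.8° below horizontal.

48.2 m/s at 52.8° below the horizontal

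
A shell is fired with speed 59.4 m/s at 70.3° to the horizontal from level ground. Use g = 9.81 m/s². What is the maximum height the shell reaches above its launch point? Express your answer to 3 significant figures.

159 m

Vertical component of launch velocity: v_y = 59.4 sin 70.3° = 55.92 m/s.
At the highest point the vertical velocity is zero, so v_y² = 2 g h_max.
h_max = (55.92)² / (2 × 9.81) = 3127 / 19.62 = 159 m.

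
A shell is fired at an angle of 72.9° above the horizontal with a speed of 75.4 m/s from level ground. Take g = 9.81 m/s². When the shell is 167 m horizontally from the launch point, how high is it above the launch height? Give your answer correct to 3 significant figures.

265 m

v_x = 75.4 cos 72.9° = 22.17 m/s, v_y0 = 75.4 sin 72.9° = 72.07 m/s.
Time to reach x = 167 m: t = x / v_x = 167 / 22.17 = 7.533 s.
y = v_y0 t − ½ g t² = 72.07×7.533 − 4.905×7.533² = 265 m.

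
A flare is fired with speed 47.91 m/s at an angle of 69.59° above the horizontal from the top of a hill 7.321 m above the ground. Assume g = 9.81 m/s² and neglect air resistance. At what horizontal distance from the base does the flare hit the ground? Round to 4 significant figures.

Components: v_x = 47.91 cos 69.59° = 16.708 m/s, v_y = 47.91 sin 69.59° = 44.902 m/s.
Vertical: 0 = 7.321 + 44.902 t − ½(9.81) t² ⇒ 4.905 t² − 44.902 t − 7.321 = 0.
t = [44.902 + √(2016.2 + 143.64)] / 9.810 = 9.3146 s.
Horizontal: R = v_x · t = 16.708 × 9.3146 = 155.6 m.

155.6 m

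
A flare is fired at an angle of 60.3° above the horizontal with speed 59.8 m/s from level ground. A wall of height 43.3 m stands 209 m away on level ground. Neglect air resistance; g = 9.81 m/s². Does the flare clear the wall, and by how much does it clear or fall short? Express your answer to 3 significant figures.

Yes — it clears the wall by 79.0 m.

v_x = 59.8 cos 60.3° = 29.63 m/s; v_y0 = 59.8 sin 60.3° = 51.94 m/s.
Time to reach the wall: t = 209 / 29.63 = 7.054 s.
Height at that point: y = 51.94×7.054 − 4.905×7.054² = 122.3 m.
That is 122.3 − 43.3 = 79.0 m above the top of the wall, so the flare clears it.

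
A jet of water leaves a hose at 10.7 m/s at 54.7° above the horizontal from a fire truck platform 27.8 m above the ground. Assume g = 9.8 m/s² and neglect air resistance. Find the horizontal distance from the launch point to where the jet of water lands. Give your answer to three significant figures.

21.2 m

Components: v_x = 10.7 cos 54.7° = 6.183 m/s, v_y = 10.7 sin 54.7° = 8.733 m/s.
Vertical: 0 = 27.8 + 8.733 t − ½(9.8) t² ⇒ 4.900 t² − 8.733 t − 27.8 = 0.
t = [8.733 + √(76.27 + 544.9)] / 9.800 = 3.434 s.
Horizontal: R = v_x · t = 6.183 × 3.434 = 21.2 m.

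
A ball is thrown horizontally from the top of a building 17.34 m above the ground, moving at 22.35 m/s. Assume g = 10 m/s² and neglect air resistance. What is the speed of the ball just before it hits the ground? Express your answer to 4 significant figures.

29.09 m/s

Fall time: t = √(2 × 17.34 / 10) = 1.8623 s.
At impact: v_x = 22.35 m/s (unchanged), v_y = g t = 10 × 1.8623 = 18.623 m/s.
Speed = √(v_x² + v_y²) = √(499.52 + 346.82) = 29.09 m/s.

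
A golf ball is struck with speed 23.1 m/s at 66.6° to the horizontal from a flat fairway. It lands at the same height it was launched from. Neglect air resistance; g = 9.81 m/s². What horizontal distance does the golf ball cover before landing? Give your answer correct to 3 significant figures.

For level ground, R = v₀² sin(2θ) / g.
sin(2 × 66.6°) = sin 133.2° = 0.7290.
R = (23.1)² × 0.7290 / 9.81 = 39.7 m.

39.7 m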